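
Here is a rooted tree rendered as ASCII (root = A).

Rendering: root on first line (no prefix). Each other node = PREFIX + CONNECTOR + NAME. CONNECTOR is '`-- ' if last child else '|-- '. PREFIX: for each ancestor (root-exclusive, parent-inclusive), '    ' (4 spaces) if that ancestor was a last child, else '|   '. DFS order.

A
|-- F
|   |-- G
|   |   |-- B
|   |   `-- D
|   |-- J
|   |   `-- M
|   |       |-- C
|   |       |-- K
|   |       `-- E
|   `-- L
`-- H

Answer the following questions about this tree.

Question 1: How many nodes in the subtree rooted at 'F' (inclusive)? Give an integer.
Subtree rooted at F contains: B, C, D, E, F, G, J, K, L, M
Count = 10

Answer: 10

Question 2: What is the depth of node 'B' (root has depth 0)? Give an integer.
Answer: 3

Derivation:
Path from root to B: A -> F -> G -> B
Depth = number of edges = 3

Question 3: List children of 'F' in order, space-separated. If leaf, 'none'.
Answer: G J L

Derivation:
Node F's children (from adjacency): G, J, L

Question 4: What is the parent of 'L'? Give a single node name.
Answer: F

Derivation:
Scan adjacency: L appears as child of F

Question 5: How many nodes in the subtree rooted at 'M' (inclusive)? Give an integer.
Answer: 4

Derivation:
Subtree rooted at M contains: C, E, K, M
Count = 4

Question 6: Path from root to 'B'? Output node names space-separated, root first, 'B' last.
Walk down from root: A -> F -> G -> B

Answer: A F G B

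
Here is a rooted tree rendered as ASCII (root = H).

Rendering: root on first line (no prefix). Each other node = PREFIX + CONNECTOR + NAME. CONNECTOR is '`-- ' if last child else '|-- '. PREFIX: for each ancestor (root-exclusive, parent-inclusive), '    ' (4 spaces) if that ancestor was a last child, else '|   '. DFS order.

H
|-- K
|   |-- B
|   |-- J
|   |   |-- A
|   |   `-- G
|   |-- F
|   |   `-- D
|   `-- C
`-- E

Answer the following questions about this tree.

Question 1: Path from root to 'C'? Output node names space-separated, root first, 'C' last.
Answer: H K C

Derivation:
Walk down from root: H -> K -> C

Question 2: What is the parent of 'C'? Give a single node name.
Answer: K

Derivation:
Scan adjacency: C appears as child of K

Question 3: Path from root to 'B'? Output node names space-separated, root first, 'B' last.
Answer: H K B

Derivation:
Walk down from root: H -> K -> B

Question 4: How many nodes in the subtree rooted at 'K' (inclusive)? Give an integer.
Answer: 8

Derivation:
Subtree rooted at K contains: A, B, C, D, F, G, J, K
Count = 8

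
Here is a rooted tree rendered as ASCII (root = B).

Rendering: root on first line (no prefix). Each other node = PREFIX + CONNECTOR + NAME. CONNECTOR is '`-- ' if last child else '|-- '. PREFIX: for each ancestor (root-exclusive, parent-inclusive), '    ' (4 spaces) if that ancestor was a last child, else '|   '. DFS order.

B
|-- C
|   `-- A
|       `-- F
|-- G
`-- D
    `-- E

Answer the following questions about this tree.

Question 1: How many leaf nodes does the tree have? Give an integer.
Answer: 3

Derivation:
Leaves (nodes with no children): E, F, G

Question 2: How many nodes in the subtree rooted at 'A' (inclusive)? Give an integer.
Answer: 2

Derivation:
Subtree rooted at A contains: A, F
Count = 2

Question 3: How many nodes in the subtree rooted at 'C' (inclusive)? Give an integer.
Subtree rooted at C contains: A, C, F
Count = 3

Answer: 3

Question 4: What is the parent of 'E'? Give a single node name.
Answer: D

Derivation:
Scan adjacency: E appears as child of D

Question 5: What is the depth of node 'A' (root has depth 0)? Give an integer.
Path from root to A: B -> C -> A
Depth = number of edges = 2

Answer: 2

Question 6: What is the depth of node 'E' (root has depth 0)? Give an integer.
Path from root to E: B -> D -> E
Depth = number of edges = 2

Answer: 2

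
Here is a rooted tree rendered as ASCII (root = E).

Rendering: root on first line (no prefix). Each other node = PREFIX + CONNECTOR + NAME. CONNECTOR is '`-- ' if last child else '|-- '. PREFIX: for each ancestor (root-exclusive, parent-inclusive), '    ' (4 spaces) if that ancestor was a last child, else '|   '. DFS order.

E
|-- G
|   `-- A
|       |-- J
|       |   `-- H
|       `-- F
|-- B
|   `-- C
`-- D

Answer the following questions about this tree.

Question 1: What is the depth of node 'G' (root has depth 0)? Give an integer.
Path from root to G: E -> G
Depth = number of edges = 1

Answer: 1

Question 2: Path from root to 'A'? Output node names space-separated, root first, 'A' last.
Walk down from root: E -> G -> A

Answer: E G A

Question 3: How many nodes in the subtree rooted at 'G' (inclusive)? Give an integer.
Answer: 5

Derivation:
Subtree rooted at G contains: A, F, G, H, J
Count = 5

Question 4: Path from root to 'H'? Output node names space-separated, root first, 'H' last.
Walk down from root: E -> G -> A -> J -> H

Answer: E G A J H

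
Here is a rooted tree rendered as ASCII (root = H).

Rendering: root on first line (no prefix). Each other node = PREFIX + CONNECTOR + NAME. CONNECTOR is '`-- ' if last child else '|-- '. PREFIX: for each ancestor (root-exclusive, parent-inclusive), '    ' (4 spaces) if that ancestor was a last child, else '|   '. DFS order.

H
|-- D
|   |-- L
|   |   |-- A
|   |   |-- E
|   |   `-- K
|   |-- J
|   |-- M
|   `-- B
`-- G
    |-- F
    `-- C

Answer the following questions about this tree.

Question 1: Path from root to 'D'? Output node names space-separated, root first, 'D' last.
Answer: H D

Derivation:
Walk down from root: H -> D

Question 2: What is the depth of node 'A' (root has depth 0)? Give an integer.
Path from root to A: H -> D -> L -> A
Depth = number of edges = 3

Answer: 3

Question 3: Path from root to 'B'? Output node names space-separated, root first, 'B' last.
Walk down from root: H -> D -> B

Answer: H D B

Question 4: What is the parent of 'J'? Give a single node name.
Answer: D

Derivation:
Scan adjacency: J appears as child of D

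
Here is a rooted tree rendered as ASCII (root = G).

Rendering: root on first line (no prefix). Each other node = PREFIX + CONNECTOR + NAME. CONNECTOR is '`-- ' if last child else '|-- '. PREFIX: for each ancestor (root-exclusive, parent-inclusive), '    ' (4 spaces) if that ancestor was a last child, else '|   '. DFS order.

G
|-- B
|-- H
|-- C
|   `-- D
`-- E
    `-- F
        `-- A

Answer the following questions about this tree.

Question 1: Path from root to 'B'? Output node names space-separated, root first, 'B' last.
Walk down from root: G -> B

Answer: G B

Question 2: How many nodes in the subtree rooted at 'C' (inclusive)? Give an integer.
Subtree rooted at C contains: C, D
Count = 2

Answer: 2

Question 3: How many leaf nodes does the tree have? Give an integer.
Leaves (nodes with no children): A, B, D, H

Answer: 4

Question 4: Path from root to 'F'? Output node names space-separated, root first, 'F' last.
Answer: G E F

Derivation:
Walk down from root: G -> E -> F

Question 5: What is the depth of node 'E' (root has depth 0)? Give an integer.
Answer: 1

Derivation:
Path from root to E: G -> E
Depth = number of edges = 1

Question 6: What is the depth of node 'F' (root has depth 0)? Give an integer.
Path from root to F: G -> E -> F
Depth = number of edges = 2

Answer: 2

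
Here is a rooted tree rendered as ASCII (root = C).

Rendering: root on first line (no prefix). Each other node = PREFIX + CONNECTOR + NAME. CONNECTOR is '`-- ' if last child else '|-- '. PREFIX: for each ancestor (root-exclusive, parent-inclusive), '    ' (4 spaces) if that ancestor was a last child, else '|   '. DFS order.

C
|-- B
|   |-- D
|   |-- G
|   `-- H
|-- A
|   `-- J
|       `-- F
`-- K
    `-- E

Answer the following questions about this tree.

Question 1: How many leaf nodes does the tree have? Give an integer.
Answer: 5

Derivation:
Leaves (nodes with no children): D, E, F, G, H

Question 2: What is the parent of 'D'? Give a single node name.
Answer: B

Derivation:
Scan adjacency: D appears as child of B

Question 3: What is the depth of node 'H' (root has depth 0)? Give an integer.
Answer: 2

Derivation:
Path from root to H: C -> B -> H
Depth = number of edges = 2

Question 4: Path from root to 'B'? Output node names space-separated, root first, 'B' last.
Answer: C B

Derivation:
Walk down from root: C -> B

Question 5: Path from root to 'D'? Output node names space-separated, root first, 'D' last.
Answer: C B D

Derivation:
Walk down from root: C -> B -> D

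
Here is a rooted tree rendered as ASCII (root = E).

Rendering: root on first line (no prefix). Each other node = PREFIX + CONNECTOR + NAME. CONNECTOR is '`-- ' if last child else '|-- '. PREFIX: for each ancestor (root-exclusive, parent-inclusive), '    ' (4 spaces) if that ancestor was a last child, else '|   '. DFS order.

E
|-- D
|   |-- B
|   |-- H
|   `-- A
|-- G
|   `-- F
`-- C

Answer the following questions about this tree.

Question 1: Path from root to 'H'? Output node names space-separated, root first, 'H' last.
Walk down from root: E -> D -> H

Answer: E D H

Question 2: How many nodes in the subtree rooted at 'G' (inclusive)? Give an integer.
Subtree rooted at G contains: F, G
Count = 2

Answer: 2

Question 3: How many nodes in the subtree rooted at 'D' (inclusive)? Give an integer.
Subtree rooted at D contains: A, B, D, H
Count = 4

Answer: 4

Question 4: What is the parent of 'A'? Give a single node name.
Answer: D

Derivation:
Scan adjacency: A appears as child of D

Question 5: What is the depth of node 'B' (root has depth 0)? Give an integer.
Answer: 2

Derivation:
Path from root to B: E -> D -> B
Depth = number of edges = 2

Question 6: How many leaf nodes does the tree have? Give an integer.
Leaves (nodes with no children): A, B, C, F, H

Answer: 5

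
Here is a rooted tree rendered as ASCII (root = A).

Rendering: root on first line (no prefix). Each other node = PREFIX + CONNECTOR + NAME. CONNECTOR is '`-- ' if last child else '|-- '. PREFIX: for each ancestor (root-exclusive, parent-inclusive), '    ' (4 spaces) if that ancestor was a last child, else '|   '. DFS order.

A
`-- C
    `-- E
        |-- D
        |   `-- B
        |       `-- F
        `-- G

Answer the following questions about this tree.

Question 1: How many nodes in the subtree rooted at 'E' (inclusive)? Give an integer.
Answer: 5

Derivation:
Subtree rooted at E contains: B, D, E, F, G
Count = 5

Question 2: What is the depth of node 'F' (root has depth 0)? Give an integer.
Path from root to F: A -> C -> E -> D -> B -> F
Depth = number of edges = 5

Answer: 5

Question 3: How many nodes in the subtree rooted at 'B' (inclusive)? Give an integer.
Subtree rooted at B contains: B, F
Count = 2

Answer: 2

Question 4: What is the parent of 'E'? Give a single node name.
Scan adjacency: E appears as child of C

Answer: C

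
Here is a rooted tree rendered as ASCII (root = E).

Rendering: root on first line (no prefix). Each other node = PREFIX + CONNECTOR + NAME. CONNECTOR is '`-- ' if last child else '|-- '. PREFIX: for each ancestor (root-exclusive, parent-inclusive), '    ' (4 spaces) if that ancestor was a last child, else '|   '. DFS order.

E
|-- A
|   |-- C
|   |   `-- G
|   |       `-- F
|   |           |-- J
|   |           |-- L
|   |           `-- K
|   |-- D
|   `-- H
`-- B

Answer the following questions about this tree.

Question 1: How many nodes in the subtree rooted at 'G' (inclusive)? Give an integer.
Subtree rooted at G contains: F, G, J, K, L
Count = 5

Answer: 5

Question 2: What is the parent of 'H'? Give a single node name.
Scan adjacency: H appears as child of A

Answer: A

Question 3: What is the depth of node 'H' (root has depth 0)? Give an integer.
Answer: 2

Derivation:
Path from root to H: E -> A -> H
Depth = number of edges = 2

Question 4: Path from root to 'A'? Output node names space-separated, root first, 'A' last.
Walk down from root: E -> A

Answer: E A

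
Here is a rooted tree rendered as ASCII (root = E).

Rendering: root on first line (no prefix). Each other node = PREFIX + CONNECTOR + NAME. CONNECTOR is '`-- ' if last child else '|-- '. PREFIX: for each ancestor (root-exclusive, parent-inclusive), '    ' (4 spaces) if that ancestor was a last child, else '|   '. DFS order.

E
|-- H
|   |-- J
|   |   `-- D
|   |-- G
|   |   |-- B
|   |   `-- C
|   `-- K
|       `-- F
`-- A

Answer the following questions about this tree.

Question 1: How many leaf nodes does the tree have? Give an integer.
Leaves (nodes with no children): A, B, C, D, F

Answer: 5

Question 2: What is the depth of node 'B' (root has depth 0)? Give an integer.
Path from root to B: E -> H -> G -> B
Depth = number of edges = 3

Answer: 3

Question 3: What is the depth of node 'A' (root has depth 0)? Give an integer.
Answer: 1

Derivation:
Path from root to A: E -> A
Depth = number of edges = 1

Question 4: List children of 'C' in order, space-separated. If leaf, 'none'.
Answer: none

Derivation:
Node C's children (from adjacency): (leaf)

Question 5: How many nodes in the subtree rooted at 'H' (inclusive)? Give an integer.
Subtree rooted at H contains: B, C, D, F, G, H, J, K
Count = 8

Answer: 8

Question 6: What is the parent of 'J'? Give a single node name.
Answer: H

Derivation:
Scan adjacency: J appears as child of H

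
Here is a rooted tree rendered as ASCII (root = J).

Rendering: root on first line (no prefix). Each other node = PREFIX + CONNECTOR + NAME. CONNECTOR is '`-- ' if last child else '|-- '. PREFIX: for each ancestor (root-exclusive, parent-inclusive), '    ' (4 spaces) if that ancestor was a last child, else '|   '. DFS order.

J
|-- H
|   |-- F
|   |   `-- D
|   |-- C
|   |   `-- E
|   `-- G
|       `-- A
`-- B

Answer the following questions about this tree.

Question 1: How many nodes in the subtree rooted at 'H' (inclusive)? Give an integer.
Answer: 7

Derivation:
Subtree rooted at H contains: A, C, D, E, F, G, H
Count = 7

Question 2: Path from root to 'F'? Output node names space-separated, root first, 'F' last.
Walk down from root: J -> H -> F

Answer: J H F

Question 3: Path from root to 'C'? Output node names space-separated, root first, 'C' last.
Walk down from root: J -> H -> C

Answer: J H C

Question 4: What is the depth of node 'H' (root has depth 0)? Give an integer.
Path from root to H: J -> H
Depth = number of edges = 1

Answer: 1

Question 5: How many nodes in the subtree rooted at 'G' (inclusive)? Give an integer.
Answer: 2

Derivation:
Subtree rooted at G contains: A, G
Count = 2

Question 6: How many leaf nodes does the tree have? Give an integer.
Answer: 4

Derivation:
Leaves (nodes with no children): A, B, D, E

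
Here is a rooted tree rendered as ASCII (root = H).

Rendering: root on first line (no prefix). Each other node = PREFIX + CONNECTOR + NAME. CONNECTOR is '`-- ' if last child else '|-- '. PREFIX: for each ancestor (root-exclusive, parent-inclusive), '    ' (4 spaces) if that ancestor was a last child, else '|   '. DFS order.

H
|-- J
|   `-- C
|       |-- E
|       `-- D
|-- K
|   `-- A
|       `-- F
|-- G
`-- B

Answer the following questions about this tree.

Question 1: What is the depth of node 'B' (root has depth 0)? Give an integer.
Path from root to B: H -> B
Depth = number of edges = 1

Answer: 1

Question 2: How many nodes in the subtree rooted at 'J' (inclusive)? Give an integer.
Subtree rooted at J contains: C, D, E, J
Count = 4

Answer: 4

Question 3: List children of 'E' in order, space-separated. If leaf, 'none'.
Node E's children (from adjacency): (leaf)

Answer: none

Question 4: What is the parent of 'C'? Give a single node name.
Answer: J

Derivation:
Scan adjacency: C appears as child of J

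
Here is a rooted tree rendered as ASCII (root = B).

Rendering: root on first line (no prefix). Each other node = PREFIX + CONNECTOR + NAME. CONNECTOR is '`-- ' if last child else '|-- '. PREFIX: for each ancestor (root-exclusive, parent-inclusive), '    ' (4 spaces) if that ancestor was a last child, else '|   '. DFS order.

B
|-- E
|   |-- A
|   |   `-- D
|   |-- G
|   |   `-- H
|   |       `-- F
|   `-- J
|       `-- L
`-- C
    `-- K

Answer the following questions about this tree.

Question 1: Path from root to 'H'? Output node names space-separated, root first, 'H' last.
Answer: B E G H

Derivation:
Walk down from root: B -> E -> G -> H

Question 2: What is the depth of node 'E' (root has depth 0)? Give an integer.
Path from root to E: B -> E
Depth = number of edges = 1

Answer: 1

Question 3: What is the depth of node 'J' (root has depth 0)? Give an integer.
Answer: 2

Derivation:
Path from root to J: B -> E -> J
Depth = number of edges = 2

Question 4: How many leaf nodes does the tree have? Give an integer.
Answer: 4

Derivation:
Leaves (nodes with no children): D, F, K, L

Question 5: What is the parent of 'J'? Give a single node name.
Scan adjacency: J appears as child of E

Answer: E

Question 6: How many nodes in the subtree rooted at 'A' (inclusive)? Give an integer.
Answer: 2

Derivation:
Subtree rooted at A contains: A, D
Count = 2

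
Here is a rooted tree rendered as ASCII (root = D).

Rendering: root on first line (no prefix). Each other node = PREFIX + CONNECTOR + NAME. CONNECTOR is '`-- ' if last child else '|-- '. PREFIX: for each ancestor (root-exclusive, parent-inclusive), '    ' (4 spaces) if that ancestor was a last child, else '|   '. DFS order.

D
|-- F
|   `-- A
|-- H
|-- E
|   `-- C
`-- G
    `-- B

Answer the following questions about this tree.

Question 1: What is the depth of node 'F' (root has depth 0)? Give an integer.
Path from root to F: D -> F
Depth = number of edges = 1

Answer: 1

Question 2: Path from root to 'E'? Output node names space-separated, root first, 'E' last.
Answer: D E

Derivation:
Walk down from root: D -> E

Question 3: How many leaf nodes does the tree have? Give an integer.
Leaves (nodes with no children): A, B, C, H

Answer: 4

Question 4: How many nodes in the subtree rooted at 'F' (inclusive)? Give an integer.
Subtree rooted at F contains: A, F
Count = 2

Answer: 2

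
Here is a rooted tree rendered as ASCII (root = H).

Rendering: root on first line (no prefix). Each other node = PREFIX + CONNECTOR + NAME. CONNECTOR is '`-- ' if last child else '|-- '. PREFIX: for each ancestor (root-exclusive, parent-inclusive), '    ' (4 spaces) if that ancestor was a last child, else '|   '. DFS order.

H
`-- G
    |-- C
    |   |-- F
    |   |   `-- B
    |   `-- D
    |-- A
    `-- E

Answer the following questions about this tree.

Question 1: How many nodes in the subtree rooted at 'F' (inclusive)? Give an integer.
Answer: 2

Derivation:
Subtree rooted at F contains: B, F
Count = 2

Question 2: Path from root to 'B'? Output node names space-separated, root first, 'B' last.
Walk down from root: H -> G -> C -> F -> B

Answer: H G C F B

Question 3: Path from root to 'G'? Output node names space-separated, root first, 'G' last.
Answer: H G

Derivation:
Walk down from root: H -> G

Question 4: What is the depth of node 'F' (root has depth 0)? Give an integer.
Path from root to F: H -> G -> C -> F
Depth = number of edges = 3

Answer: 3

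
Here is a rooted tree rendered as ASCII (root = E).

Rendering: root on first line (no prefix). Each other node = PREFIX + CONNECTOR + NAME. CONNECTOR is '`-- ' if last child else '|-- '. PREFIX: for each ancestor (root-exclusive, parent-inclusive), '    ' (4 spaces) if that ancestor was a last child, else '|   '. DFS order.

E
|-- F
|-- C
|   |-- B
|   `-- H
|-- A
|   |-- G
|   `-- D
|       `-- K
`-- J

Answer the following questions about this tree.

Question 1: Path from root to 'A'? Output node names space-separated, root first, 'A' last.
Walk down from root: E -> A

Answer: E A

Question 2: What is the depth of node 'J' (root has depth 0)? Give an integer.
Answer: 1

Derivation:
Path from root to J: E -> J
Depth = number of edges = 1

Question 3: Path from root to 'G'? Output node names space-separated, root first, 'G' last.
Walk down from root: E -> A -> G

Answer: E A G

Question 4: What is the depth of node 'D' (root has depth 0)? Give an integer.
Answer: 2

Derivation:
Path from root to D: E -> A -> D
Depth = number of edges = 2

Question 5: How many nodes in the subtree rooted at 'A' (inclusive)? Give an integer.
Subtree rooted at A contains: A, D, G, K
Count = 4

Answer: 4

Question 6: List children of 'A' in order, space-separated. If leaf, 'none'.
Node A's children (from adjacency): G, D

Answer: G D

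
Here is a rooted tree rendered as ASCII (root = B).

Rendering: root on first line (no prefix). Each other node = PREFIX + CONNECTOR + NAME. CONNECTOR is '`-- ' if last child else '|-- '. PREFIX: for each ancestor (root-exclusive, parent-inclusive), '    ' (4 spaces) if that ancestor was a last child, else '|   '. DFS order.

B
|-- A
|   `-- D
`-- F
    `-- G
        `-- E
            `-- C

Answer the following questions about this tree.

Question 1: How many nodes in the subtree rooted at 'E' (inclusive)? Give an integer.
Subtree rooted at E contains: C, E
Count = 2

Answer: 2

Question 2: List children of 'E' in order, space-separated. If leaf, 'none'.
Node E's children (from adjacency): C

Answer: C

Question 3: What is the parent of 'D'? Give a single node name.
Answer: A

Derivation:
Scan adjacency: D appears as child of A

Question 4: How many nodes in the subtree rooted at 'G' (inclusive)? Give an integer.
Answer: 3

Derivation:
Subtree rooted at G contains: C, E, G
Count = 3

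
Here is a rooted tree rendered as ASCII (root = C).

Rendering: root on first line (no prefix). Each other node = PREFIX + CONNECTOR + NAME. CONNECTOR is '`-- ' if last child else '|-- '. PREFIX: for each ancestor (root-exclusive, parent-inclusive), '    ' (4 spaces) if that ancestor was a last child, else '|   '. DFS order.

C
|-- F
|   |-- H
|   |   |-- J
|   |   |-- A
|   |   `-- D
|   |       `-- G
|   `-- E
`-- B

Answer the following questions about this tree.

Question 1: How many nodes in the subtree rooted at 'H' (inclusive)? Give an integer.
Subtree rooted at H contains: A, D, G, H, J
Count = 5

Answer: 5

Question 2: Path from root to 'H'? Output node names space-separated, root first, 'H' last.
Answer: C F H

Derivation:
Walk down from root: C -> F -> H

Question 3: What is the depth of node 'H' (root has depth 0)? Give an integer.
Answer: 2

Derivation:
Path from root to H: C -> F -> H
Depth = number of edges = 2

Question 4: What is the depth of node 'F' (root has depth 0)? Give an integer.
Path from root to F: C -> F
Depth = number of edges = 1

Answer: 1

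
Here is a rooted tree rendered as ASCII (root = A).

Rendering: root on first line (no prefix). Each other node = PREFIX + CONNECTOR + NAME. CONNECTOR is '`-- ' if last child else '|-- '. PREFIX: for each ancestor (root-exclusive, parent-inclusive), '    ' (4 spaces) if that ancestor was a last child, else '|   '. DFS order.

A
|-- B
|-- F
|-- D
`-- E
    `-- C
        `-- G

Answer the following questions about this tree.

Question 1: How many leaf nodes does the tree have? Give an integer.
Leaves (nodes with no children): B, D, F, G

Answer: 4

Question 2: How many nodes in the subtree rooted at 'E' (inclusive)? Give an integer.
Subtree rooted at E contains: C, E, G
Count = 3

Answer: 3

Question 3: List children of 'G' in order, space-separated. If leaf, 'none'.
Answer: none

Derivation:
Node G's children (from adjacency): (leaf)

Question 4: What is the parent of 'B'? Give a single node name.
Scan adjacency: B appears as child of A

Answer: A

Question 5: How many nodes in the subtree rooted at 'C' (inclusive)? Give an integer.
Answer: 2

Derivation:
Subtree rooted at C contains: C, G
Count = 2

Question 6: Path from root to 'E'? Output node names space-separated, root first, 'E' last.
Answer: A E

Derivation:
Walk down from root: A -> E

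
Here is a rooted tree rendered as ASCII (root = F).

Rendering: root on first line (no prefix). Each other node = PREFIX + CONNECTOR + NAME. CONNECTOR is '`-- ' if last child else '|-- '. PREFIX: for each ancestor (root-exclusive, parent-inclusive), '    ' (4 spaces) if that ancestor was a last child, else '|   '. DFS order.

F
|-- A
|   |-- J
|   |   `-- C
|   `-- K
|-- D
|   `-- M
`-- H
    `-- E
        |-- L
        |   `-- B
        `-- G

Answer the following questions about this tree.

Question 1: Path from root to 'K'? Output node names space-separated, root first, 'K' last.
Walk down from root: F -> A -> K

Answer: F A K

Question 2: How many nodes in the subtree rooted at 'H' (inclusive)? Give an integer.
Answer: 5

Derivation:
Subtree rooted at H contains: B, E, G, H, L
Count = 5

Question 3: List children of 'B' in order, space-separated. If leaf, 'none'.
Node B's children (from adjacency): (leaf)

Answer: none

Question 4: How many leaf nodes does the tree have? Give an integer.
Answer: 5

Derivation:
Leaves (nodes with no children): B, C, G, K, M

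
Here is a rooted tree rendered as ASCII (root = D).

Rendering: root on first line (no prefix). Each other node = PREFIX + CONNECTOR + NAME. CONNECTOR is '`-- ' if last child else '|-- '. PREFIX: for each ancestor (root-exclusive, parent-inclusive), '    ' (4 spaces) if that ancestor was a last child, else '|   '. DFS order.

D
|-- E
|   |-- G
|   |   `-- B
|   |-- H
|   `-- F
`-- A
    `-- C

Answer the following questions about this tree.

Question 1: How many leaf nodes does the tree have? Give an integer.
Leaves (nodes with no children): B, C, F, H

Answer: 4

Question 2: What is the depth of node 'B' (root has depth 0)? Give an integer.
Answer: 3

Derivation:
Path from root to B: D -> E -> G -> B
Depth = number of edges = 3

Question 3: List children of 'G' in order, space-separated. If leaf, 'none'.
Answer: B

Derivation:
Node G's children (from adjacency): B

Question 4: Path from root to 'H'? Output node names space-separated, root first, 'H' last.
Answer: D E H

Derivation:
Walk down from root: D -> E -> H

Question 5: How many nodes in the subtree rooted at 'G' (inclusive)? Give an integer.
Answer: 2

Derivation:
Subtree rooted at G contains: B, G
Count = 2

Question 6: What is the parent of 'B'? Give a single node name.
Answer: G

Derivation:
Scan adjacency: B appears as child of G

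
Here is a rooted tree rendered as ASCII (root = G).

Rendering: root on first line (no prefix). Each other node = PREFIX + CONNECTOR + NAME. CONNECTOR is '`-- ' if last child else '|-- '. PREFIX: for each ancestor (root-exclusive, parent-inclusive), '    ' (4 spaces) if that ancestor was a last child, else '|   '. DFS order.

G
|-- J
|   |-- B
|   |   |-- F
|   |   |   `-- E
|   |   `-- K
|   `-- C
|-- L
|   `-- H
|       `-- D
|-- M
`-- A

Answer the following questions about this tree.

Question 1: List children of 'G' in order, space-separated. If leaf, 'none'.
Answer: J L M A

Derivation:
Node G's children (from adjacency): J, L, M, A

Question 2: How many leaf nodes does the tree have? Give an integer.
Answer: 6

Derivation:
Leaves (nodes with no children): A, C, D, E, K, M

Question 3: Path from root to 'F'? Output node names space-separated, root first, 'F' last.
Answer: G J B F

Derivation:
Walk down from root: G -> J -> B -> F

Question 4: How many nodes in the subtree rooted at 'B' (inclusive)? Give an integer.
Subtree rooted at B contains: B, E, F, K
Count = 4

Answer: 4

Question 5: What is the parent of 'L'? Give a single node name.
Scan adjacency: L appears as child of G

Answer: G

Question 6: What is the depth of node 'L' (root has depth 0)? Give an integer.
Answer: 1

Derivation:
Path from root to L: G -> L
Depth = number of edges = 1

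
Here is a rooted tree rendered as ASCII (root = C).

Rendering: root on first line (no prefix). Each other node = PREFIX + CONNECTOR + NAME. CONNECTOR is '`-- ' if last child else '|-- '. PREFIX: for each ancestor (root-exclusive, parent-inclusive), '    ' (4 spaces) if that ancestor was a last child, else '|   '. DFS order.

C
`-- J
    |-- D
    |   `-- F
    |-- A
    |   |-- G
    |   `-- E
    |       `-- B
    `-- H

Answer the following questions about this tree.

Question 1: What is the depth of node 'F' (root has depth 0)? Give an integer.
Path from root to F: C -> J -> D -> F
Depth = number of edges = 3

Answer: 3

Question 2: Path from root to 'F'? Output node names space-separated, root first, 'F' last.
Walk down from root: C -> J -> D -> F

Answer: C J D F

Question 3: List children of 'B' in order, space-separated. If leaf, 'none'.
Answer: none

Derivation:
Node B's children (from adjacency): (leaf)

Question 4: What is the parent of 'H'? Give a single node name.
Scan adjacency: H appears as child of J

Answer: J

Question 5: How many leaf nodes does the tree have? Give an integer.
Answer: 4

Derivation:
Leaves (nodes with no children): B, F, G, H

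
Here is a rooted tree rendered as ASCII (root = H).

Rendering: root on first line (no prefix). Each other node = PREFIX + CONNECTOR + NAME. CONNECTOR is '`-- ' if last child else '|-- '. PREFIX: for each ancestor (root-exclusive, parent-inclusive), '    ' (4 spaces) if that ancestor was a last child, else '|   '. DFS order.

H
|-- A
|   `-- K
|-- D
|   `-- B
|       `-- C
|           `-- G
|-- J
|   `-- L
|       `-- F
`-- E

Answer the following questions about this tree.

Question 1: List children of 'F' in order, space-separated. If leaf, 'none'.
Node F's children (from adjacency): (leaf)

Answer: none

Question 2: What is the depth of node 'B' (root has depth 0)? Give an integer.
Answer: 2

Derivation:
Path from root to B: H -> D -> B
Depth = number of edges = 2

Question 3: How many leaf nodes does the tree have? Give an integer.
Answer: 4

Derivation:
Leaves (nodes with no children): E, F, G, K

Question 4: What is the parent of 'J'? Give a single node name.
Answer: H

Derivation:
Scan adjacency: J appears as child of H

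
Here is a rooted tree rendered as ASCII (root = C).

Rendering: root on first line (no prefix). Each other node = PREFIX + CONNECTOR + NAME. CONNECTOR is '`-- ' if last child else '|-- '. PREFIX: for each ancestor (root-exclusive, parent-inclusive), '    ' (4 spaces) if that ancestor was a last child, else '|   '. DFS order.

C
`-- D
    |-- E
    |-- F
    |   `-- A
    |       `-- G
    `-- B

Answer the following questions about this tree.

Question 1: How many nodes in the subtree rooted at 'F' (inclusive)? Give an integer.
Subtree rooted at F contains: A, F, G
Count = 3

Answer: 3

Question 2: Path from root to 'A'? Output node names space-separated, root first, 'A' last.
Walk down from root: C -> D -> F -> A

Answer: C D F A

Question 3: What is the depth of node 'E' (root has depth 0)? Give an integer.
Path from root to E: C -> D -> E
Depth = number of edges = 2

Answer: 2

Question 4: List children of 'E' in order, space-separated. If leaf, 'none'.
Answer: none

Derivation:
Node E's children (from adjacency): (leaf)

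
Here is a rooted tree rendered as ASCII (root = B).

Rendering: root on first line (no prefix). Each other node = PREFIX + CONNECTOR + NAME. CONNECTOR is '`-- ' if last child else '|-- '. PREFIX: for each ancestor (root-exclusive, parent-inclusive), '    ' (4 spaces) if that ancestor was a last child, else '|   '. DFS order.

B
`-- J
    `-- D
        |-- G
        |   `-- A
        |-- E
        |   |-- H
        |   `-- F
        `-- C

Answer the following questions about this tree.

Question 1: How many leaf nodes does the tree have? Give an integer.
Leaves (nodes with no children): A, C, F, H

Answer: 4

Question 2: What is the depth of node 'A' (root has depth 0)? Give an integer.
Answer: 4

Derivation:
Path from root to A: B -> J -> D -> G -> A
Depth = number of edges = 4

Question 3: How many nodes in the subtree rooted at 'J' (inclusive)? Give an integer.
Subtree rooted at J contains: A, C, D, E, F, G, H, J
Count = 8

Answer: 8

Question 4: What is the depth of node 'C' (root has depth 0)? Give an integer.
Path from root to C: B -> J -> D -> C
Depth = number of edges = 3

Answer: 3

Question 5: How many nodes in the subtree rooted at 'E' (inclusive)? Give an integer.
Answer: 3

Derivation:
Subtree rooted at E contains: E, F, H
Count = 3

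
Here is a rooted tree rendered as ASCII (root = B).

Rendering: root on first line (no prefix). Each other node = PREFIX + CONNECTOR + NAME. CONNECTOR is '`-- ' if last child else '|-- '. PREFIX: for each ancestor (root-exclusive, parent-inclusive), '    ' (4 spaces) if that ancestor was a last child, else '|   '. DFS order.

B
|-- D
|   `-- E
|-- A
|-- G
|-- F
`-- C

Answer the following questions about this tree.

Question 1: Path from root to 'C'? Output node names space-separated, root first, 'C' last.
Walk down from root: B -> C

Answer: B C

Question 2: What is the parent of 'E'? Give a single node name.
Scan adjacency: E appears as child of D

Answer: D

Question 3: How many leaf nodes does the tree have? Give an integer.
Answer: 5

Derivation:
Leaves (nodes with no children): A, C, E, F, G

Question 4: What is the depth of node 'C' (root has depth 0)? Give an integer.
Path from root to C: B -> C
Depth = number of edges = 1

Answer: 1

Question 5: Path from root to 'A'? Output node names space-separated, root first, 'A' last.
Walk down from root: B -> A

Answer: B A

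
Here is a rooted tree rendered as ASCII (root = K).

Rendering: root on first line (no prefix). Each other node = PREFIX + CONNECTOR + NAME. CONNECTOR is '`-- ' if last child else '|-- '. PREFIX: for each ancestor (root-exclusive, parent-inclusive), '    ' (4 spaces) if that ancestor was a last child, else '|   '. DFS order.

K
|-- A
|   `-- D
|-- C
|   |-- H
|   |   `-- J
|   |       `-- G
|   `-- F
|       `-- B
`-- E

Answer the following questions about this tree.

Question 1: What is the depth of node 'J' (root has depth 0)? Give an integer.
Path from root to J: K -> C -> H -> J
Depth = number of edges = 3

Answer: 3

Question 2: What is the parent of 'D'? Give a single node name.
Answer: A

Derivation:
Scan adjacency: D appears as child of A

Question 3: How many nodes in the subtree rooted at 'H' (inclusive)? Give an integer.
Answer: 3

Derivation:
Subtree rooted at H contains: G, H, J
Count = 3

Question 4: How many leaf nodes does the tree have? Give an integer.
Answer: 4

Derivation:
Leaves (nodes with no children): B, D, E, G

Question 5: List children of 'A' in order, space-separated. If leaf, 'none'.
Node A's children (from adjacency): D

Answer: D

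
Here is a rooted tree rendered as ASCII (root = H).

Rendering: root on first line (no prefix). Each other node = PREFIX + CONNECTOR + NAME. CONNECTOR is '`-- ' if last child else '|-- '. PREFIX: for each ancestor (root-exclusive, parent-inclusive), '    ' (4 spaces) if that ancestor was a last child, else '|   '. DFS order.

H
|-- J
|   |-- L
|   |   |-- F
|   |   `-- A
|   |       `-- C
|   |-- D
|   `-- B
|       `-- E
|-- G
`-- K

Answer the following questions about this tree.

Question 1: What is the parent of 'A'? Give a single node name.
Scan adjacency: A appears as child of L

Answer: L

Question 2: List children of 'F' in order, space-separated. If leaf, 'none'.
Node F's children (from adjacency): (leaf)

Answer: none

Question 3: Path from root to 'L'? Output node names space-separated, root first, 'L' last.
Answer: H J L

Derivation:
Walk down from root: H -> J -> L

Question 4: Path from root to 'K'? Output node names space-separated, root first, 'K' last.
Answer: H K

Derivation:
Walk down from root: H -> K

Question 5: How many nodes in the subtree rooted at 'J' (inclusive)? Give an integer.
Subtree rooted at J contains: A, B, C, D, E, F, J, L
Count = 8

Answer: 8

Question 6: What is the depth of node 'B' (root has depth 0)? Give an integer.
Path from root to B: H -> J -> B
Depth = number of edges = 2

Answer: 2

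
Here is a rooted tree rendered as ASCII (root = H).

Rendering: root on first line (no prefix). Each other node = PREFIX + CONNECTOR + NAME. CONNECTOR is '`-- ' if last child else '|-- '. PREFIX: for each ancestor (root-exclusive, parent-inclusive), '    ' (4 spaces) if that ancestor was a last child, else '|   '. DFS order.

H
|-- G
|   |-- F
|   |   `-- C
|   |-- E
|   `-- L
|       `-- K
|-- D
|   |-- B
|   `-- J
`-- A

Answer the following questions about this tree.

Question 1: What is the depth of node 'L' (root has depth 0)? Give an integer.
Path from root to L: H -> G -> L
Depth = number of edges = 2

Answer: 2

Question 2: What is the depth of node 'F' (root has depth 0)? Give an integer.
Answer: 2

Derivation:
Path from root to F: H -> G -> F
Depth = number of edges = 2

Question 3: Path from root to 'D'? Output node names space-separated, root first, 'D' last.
Walk down from root: H -> D

Answer: H D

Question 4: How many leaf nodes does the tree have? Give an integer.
Leaves (nodes with no children): A, B, C, E, J, K

Answer: 6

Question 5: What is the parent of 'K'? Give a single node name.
Scan adjacency: K appears as child of L

Answer: L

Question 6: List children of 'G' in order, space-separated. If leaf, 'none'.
Node G's children (from adjacency): F, E, L

Answer: F E L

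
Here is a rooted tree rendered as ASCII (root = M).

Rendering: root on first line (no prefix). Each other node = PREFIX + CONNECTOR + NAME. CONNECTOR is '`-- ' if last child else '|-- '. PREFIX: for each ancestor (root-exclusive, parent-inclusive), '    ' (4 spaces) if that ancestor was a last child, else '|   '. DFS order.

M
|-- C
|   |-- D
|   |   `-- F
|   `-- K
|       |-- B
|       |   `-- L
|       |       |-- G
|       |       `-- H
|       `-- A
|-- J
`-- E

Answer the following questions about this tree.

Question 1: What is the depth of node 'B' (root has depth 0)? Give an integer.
Path from root to B: M -> C -> K -> B
Depth = number of edges = 3

Answer: 3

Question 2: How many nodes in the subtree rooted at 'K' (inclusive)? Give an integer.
Answer: 6

Derivation:
Subtree rooted at K contains: A, B, G, H, K, L
Count = 6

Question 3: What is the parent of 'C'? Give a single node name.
Answer: M

Derivation:
Scan adjacency: C appears as child of M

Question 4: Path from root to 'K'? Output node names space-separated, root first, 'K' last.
Answer: M C K

Derivation:
Walk down from root: M -> C -> K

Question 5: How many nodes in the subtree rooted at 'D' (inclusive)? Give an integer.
Subtree rooted at D contains: D, F
Count = 2

Answer: 2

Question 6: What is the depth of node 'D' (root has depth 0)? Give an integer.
Path from root to D: M -> C -> D
Depth = number of edges = 2

Answer: 2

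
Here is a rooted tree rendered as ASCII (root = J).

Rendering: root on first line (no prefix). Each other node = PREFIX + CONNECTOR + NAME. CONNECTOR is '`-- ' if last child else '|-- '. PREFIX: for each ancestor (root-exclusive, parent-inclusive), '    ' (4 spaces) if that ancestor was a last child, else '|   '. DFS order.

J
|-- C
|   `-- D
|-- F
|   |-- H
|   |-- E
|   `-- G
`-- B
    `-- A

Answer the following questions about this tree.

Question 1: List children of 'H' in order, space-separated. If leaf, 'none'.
Answer: none

Derivation:
Node H's children (from adjacency): (leaf)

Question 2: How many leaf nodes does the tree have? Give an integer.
Answer: 5

Derivation:
Leaves (nodes with no children): A, D, E, G, H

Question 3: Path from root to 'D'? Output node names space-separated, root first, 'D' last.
Answer: J C D

Derivation:
Walk down from root: J -> C -> D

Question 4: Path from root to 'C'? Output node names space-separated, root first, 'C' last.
Walk down from root: J -> C

Answer: J C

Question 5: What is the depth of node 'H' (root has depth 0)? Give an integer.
Path from root to H: J -> F -> H
Depth = number of edges = 2

Answer: 2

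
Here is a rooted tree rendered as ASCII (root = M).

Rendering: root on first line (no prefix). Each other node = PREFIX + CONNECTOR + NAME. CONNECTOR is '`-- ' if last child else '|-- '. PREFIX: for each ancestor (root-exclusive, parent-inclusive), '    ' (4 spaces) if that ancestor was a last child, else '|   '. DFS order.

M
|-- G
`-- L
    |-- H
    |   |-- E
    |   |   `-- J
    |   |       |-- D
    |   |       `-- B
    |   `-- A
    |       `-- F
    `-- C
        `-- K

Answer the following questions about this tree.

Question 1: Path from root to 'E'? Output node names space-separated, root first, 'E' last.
Walk down from root: M -> L -> H -> E

Answer: M L H E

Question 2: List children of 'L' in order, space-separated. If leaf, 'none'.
Node L's children (from adjacency): H, C

Answer: H C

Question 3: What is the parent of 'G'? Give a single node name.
Answer: M

Derivation:
Scan adjacency: G appears as child of M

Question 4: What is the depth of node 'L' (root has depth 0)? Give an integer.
Answer: 1

Derivation:
Path from root to L: M -> L
Depth = number of edges = 1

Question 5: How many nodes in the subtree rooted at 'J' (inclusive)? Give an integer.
Subtree rooted at J contains: B, D, J
Count = 3

Answer: 3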